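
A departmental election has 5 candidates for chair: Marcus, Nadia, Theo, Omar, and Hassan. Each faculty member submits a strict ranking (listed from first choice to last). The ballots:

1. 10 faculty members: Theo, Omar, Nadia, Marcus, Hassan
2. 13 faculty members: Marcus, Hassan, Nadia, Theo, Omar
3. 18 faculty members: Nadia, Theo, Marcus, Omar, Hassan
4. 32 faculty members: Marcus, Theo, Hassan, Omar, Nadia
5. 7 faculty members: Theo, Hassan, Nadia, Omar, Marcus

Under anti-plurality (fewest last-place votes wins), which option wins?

Theo

Last-place votes: Marcus 7, Nadia 32, Theo 0, Omar 13, Hassan 28.
Theo is ranked last by the fewest voters, so Theo wins.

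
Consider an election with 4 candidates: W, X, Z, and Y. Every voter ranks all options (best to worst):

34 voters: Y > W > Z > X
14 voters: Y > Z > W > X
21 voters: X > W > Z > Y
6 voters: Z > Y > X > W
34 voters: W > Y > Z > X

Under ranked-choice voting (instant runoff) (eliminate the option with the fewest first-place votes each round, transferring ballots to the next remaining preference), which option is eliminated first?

Z

Round 1: W 34, X 21, Z 6, Y 48. Eliminate Z.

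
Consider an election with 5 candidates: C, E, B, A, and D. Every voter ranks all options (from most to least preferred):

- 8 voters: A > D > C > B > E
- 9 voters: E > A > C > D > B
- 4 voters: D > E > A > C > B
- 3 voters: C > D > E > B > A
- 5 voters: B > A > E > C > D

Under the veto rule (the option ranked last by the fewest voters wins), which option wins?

C

Last-place votes: C 0, E 8, B 13, A 3, D 5.
C is ranked last by the fewest voters, so C wins.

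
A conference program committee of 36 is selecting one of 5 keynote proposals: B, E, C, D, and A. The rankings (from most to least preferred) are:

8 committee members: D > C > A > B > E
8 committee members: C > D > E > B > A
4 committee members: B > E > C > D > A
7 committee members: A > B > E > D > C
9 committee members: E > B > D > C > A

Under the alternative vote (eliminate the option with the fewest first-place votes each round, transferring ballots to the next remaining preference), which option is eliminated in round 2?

Round 1: B 4, E 9, C 8, D 8, A 7. Eliminate B.
Round 2: E 13, C 8, D 8, A 7. Eliminate A.

A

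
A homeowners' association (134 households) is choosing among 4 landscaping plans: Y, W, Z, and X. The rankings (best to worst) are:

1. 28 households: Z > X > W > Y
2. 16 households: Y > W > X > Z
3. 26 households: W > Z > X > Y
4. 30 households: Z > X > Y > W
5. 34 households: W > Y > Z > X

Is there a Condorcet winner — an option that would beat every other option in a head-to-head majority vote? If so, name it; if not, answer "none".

W vs Y: 88–46 for W.
W vs Z: 76–58 for W.
W vs X: 76–58 for W.
W beats every other option head-to-head.

W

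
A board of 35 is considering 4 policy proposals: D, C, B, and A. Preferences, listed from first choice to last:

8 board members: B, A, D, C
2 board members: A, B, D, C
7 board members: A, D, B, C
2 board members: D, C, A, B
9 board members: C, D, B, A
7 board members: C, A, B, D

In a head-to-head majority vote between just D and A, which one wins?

Voters preferring D to A: 11; preferring A to D: 24.
A wins the head-to-head.

A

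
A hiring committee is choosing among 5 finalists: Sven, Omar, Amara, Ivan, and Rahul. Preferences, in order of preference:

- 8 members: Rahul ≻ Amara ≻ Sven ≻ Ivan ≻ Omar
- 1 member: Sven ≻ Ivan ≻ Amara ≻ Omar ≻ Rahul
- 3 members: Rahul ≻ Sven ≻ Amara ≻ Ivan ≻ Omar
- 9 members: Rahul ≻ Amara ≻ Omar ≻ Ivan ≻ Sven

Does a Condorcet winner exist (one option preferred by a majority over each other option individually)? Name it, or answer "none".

Rahul vs Sven: 20–1 for Rahul.
Rahul vs Omar: 20–1 for Rahul.
Rahul vs Amara: 20–1 for Rahul.
Rahul vs Ivan: 20–1 for Rahul.
Rahul beats every other option head-to-head.

Rahul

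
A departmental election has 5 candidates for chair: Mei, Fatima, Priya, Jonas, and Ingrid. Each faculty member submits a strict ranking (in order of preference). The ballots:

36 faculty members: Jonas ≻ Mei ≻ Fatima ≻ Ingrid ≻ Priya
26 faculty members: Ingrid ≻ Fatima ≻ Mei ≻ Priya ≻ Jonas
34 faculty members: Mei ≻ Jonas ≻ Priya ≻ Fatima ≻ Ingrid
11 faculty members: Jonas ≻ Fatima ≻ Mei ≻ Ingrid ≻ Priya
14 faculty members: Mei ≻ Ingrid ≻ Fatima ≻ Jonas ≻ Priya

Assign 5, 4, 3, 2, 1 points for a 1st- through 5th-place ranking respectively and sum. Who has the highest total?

Mei

Mei: 36·4 + 26·3 + 34·5 + 11·3 + 14·5 = 495
Fatima: 36·3 + 26·4 + 34·2 + 11·4 + 14·3 = 366
Priya: 36·1 + 26·2 + 34·3 + 11·1 + 14·1 = 215
Jonas: 36·5 + 26·1 + 34·4 + 11·5 + 14·2 = 425
Ingrid: 36·2 + 26·5 + 34·1 + 11·2 + 14·4 = 314
Mei has the highest Borda score (495).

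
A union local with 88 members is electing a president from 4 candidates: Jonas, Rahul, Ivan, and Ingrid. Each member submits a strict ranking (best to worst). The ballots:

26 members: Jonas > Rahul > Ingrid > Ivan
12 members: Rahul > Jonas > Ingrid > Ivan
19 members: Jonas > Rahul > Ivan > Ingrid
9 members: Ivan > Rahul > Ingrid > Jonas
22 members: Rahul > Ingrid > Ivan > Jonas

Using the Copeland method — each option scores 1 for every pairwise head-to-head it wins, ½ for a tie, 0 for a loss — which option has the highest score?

Jonas

Jonas: beats Rahul, Ivan, and Ingrid → score 3.
Rahul: beats Ivan and Ingrid; loses to Jonas → score 2.
Ivan: loses to Jonas, Rahul, and Ingrid → score 0.
Ingrid: beats Ivan; loses to Jonas and Rahul → score 1.
Jonas has the best pairwise record.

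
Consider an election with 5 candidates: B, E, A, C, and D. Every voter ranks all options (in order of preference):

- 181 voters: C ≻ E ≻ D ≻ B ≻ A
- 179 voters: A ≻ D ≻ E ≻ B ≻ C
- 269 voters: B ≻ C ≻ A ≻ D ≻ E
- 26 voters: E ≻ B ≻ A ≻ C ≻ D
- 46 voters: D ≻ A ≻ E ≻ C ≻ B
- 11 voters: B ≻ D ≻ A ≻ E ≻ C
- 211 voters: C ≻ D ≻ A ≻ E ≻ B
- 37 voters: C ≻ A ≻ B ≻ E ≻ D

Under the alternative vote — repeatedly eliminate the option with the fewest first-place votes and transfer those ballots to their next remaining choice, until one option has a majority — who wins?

B

Round 1: B 280, E 26, A 179, C 429, D 46. Eliminate E.
Round 2: B 306, A 179, C 429, D 46. Eliminate D.
Round 3: B 306, A 225, C 429. Eliminate A.
Round 4: B 485, C 475. B has a majority.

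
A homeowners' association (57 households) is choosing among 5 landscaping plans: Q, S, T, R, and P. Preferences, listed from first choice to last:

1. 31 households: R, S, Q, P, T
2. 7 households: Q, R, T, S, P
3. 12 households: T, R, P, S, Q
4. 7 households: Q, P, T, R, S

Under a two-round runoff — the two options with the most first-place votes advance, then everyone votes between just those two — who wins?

Round 1 first-place votes: Q 14, S 0, T 12, R 31, P 0.
R and Q advance.
Runoff: R is preferred to Q by 43 voters; Q by 14.
R wins the runoff.

R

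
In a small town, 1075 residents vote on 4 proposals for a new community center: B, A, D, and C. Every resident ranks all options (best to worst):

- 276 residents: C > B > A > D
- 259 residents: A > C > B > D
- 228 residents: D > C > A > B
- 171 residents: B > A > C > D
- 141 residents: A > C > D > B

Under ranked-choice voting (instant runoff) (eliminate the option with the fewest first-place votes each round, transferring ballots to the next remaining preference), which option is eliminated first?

B

Round 1: B 171, A 400, D 228, C 276. Eliminate B.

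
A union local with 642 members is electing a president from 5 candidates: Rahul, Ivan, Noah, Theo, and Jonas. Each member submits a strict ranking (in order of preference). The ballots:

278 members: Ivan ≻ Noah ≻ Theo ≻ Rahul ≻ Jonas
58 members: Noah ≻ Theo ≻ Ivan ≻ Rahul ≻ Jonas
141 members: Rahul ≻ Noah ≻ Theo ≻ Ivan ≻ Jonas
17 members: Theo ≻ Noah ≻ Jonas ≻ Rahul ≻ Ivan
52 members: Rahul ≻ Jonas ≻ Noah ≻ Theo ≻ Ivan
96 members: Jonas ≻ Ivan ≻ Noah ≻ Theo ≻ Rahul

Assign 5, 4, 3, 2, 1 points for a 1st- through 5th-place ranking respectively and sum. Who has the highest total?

Rahul: 278·2 + 58·2 + 141·5 + 17·2 + 52·5 + 96·1 = 1767
Ivan: 278·5 + 58·3 + 141·2 + 17·1 + 52·1 + 96·4 = 2299
Noah: 278·4 + 58·5 + 141·4 + 17·4 + 52·3 + 96·3 = 2478
Theo: 278·3 + 58·4 + 141·3 + 17·5 + 52·2 + 96·2 = 1870
Jonas: 278·1 + 58·1 + 141·1 + 17·3 + 52·4 + 96·5 = 1216
Noah has the highest Borda score (2478).

Noah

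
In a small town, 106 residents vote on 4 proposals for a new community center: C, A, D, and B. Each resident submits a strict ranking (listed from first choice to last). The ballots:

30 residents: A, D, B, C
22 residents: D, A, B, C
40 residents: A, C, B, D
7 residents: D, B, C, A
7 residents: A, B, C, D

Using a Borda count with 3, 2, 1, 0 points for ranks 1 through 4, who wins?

A

C: 30·0 + 22·0 + 40·2 + 7·1 + 7·1 = 94
A: 30·3 + 22·2 + 40·3 + 7·0 + 7·3 = 275
D: 30·2 + 22·3 + 40·0 + 7·3 + 7·0 = 147
B: 30·1 + 22·1 + 40·1 + 7·2 + 7·2 = 120
A has the highest Borda score (275).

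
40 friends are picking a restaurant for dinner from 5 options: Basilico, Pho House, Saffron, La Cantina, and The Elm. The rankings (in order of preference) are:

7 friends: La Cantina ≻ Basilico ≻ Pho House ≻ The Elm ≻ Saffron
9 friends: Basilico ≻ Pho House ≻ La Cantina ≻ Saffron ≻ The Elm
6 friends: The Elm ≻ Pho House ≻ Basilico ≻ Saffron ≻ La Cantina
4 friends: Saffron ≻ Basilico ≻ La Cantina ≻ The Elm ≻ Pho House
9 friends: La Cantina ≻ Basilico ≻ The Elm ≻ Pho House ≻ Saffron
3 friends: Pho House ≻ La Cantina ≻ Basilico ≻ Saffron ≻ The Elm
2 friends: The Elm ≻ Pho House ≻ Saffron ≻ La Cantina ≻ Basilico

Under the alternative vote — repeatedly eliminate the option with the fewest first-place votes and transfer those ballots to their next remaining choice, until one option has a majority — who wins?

La Cantina

Round 1: Basilico 9, Pho House 3, Saffron 4, La Cantina 16, The Elm 8. Eliminate Pho House.
Round 2: Basilico 9, Saffron 4, La Cantina 19, The Elm 8. Eliminate Saffron.
Round 3: Basilico 13, La Cantina 19, The Elm 8. Eliminate The Elm.
Round 4: Basilico 19, La Cantina 21. La Cantina has a majority.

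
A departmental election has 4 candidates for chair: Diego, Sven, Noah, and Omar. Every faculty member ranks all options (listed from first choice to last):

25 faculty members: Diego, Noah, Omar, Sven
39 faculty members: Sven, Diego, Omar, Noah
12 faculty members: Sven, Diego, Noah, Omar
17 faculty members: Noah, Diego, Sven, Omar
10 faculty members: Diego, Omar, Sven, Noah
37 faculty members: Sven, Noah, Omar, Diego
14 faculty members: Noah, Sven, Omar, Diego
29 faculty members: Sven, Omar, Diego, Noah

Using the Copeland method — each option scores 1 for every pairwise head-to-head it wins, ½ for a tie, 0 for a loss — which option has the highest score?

Sven

Diego: beats Noah and Omar; loses to Sven → score 2.
Sven: beats Diego, Noah, and Omar → score 3.
Noah: beats Omar; loses to Diego and Sven → score 1.
Omar: loses to Diego, Sven, and Noah → score 0.
Sven has the best pairwise record.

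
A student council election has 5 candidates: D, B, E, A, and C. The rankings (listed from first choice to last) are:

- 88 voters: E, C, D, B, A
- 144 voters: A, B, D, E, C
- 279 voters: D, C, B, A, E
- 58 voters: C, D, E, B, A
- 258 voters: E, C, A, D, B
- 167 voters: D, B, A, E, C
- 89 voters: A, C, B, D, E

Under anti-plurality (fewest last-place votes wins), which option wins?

Last-place votes: D 0, B 258, E 368, A 146, C 311.
D is ranked last by the fewest voters, so D wins.

D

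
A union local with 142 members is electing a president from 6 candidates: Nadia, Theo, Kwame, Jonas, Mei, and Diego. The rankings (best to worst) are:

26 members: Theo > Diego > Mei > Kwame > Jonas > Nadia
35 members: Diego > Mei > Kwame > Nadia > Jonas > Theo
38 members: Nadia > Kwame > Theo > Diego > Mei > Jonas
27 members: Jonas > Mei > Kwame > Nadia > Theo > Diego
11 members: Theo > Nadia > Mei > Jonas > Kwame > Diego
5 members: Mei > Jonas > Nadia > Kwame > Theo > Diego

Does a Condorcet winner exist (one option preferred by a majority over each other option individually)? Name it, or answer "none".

Checking pairwise contests:
Kwame beats Nadia 88–54.
Nadia beats Theo 105–37.
Mei beats Kwame 104–38.
Nadia beats Jonas 84–58.
Theo beats Mei 75–67.
Nadia beats Diego 81–61.
Every option loses at least one head-to-head, so there is no Condorcet winner.

none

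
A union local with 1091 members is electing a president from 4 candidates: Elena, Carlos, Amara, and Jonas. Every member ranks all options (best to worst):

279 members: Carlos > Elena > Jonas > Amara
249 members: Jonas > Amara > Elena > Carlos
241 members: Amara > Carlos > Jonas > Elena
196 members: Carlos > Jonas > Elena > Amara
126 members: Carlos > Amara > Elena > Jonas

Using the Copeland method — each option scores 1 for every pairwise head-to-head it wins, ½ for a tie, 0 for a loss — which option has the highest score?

Elena: loses to Carlos, Amara, and Jonas → score 0.
Carlos: beats Elena, Amara, and Jonas → score 3.
Amara: beats Elena; loses to Carlos and Jonas → score 1.
Jonas: beats Elena and Amara; loses to Carlos → score 2.
Carlos has the best pairwise record.

Carlos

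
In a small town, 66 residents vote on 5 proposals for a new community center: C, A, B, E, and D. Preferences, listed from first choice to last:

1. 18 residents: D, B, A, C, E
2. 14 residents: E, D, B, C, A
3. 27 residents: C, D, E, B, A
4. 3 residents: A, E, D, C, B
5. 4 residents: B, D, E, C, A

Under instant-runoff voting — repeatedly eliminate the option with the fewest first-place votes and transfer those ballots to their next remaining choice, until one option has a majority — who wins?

D

Round 1: C 27, A 3, B 4, E 14, D 18. Eliminate A.
Round 2: C 27, B 4, E 17, D 18. Eliminate B.
Round 3: C 27, E 17, D 22. Eliminate E.
Round 4: C 27, D 39. D has a majority.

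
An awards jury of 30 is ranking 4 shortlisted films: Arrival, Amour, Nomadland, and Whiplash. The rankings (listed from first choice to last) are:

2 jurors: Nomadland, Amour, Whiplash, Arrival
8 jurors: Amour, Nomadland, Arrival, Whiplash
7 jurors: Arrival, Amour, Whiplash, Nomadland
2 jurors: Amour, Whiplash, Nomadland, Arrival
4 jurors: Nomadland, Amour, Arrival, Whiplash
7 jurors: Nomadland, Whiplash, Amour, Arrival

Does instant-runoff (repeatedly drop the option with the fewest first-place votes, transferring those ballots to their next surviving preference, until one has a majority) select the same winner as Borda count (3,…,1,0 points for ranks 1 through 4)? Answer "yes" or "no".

yes

Instant-runoff — R1 Arrival 7, Amour 10, Nomadland 13, Whiplash 0 (Whiplash out); R2 Arrival 7, Amour 10, Nomadland 13 (Arrival out); R3 Amour 17, Nomadland 13 (Amour winner). Winner: Amour.
Borda — scores: Arrival 33, Amour 63, Nomadland 57, Whiplash 27. Winner: Amour.
The two methods agree.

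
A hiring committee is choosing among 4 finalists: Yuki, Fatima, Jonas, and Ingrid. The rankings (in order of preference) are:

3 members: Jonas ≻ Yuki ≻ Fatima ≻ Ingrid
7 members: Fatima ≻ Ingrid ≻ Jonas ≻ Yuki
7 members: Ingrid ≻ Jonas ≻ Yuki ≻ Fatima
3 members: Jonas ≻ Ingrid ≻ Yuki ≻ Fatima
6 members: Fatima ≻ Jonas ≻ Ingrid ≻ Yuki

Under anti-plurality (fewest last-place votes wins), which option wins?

Jonas

Last-place votes: Yuki 13, Fatima 10, Jonas 0, Ingrid 3.
Jonas is ranked last by the fewest voters, so Jonas wins.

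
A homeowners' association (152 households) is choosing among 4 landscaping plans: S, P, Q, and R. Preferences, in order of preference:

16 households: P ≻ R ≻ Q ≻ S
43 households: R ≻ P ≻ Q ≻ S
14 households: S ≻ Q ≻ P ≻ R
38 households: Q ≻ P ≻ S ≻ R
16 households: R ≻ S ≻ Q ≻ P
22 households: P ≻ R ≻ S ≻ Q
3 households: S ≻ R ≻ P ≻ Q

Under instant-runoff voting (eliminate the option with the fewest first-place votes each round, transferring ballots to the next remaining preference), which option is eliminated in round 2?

Round 1: S 17, P 38, Q 38, R 59. Eliminate S.
Round 2: P 38, Q 52, R 62. Eliminate P.

P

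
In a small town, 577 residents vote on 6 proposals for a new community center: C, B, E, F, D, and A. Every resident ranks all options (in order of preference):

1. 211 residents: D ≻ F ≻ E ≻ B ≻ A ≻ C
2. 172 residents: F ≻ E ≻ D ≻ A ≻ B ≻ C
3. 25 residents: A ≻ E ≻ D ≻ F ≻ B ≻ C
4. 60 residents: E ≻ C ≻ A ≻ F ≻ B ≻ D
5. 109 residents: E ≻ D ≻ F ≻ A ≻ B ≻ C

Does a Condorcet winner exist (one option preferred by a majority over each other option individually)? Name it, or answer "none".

none

Checking pairwise contests:
B beats C 517–60.
E beats B 577–0.
F beats E 383–194.
D beats F 345–232.
E beats D 366–211.
E beats A 552–25.
Every option loses at least one head-to-head, so there is no Condorcet winner.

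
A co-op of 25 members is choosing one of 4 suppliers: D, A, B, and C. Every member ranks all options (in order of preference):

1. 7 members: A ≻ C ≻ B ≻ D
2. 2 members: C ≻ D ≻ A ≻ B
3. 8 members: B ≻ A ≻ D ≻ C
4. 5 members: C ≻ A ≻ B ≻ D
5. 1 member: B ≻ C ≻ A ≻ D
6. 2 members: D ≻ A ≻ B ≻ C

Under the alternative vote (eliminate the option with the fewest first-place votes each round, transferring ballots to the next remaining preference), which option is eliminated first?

D

Round 1: D 2, A 7, B 9, C 7. Eliminate D.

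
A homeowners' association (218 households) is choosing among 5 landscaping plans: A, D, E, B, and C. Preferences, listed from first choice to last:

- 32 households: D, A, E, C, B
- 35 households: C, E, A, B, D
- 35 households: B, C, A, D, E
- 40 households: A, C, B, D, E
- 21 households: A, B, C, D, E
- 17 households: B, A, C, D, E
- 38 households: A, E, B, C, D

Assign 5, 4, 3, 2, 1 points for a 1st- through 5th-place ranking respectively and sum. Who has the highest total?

A

A: 32·4 + 35·3 + 35·3 + 40·5 + 21·5 + 17·4 + 38·5 = 901
D: 32·5 + 35·1 + 35·2 + 40·2 + 21·2 + 17·2 + 38·1 = 459
E: 32·3 + 35·4 + 35·1 + 40·1 + 21·1 + 17·1 + 38·4 = 501
B: 32·1 + 35·2 + 35·5 + 40·3 + 21·4 + 17·5 + 38·3 = 680
C: 32·2 + 35·5 + 35·4 + 40·4 + 21·3 + 17·3 + 38·2 = 729
A has the highest Borda score (901).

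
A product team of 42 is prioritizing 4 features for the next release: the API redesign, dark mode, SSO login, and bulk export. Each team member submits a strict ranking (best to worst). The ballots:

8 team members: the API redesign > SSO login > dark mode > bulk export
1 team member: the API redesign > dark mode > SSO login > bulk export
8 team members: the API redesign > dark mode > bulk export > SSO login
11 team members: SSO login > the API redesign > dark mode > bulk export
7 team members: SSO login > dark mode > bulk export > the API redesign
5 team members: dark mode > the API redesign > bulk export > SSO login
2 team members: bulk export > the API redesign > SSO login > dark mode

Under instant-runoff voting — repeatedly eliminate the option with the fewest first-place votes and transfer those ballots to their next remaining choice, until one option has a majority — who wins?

Round 1: the API redesign 17, dark mode 5, SSO login 18, bulk export 2. Eliminate bulk export.
Round 2: the API redesign 19, dark mode 5, SSO login 18. Eliminate dark mode.
Round 3: the API redesign 24, SSO login 18. The API redesign has a majority.

the API redesign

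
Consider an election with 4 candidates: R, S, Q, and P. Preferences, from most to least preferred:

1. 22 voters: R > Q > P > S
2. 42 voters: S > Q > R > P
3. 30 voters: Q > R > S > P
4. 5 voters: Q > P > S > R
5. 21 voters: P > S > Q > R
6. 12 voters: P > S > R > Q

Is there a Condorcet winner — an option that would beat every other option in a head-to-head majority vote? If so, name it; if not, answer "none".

S vs R: 80–52 for S.
S vs Q: 75–57 for S.
S vs P: 72–60 for S.
S beats every other option head-to-head.

S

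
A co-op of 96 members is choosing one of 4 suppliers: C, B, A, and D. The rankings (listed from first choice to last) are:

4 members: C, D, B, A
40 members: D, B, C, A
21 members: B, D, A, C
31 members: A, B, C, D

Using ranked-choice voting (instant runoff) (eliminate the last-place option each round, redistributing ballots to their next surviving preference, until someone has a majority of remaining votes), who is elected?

Round 1: C 4, B 21, A 31, D 40. Eliminate C.
Round 2: B 21, A 31, D 44. Eliminate B.
Round 3: A 31, D 65. D has a majority.

D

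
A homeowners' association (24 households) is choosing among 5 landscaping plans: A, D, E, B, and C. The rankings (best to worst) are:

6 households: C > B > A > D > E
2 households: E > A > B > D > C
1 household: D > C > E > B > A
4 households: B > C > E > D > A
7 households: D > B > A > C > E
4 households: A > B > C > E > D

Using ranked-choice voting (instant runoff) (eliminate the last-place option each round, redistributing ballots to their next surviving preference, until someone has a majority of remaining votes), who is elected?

Round 1: A 4, D 8, E 2, B 4, C 6. Eliminate E.
Round 2: A 6, D 8, B 4, C 6. Eliminate B.
Round 3: A 6, D 8, C 10. Eliminate A.
Round 4: D 10, C 14. C has a majority.

C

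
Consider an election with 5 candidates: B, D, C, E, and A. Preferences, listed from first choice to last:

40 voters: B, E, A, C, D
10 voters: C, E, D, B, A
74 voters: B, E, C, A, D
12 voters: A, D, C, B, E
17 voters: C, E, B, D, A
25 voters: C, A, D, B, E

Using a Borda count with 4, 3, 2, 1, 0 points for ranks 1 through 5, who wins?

B

B: 40·4 + 10·1 + 74·4 + 12·1 + 17·2 + 25·1 = 537
D: 40·0 + 10·2 + 74·0 + 12·3 + 17·1 + 25·2 = 123
C: 40·1 + 10·4 + 74·2 + 12·2 + 17·4 + 25·4 = 420
E: 40·3 + 10·3 + 74·3 + 12·0 + 17·3 + 25·0 = 423
A: 40·2 + 10·0 + 74·1 + 12·4 + 17·0 + 25·3 = 277
B has the highest Borda score (537).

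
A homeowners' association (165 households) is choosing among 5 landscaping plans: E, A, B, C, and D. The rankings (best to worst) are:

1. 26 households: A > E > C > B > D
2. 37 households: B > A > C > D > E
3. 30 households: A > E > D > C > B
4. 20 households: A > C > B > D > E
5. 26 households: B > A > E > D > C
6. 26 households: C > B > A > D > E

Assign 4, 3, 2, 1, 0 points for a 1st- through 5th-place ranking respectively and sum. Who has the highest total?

E: 26·3 + 37·0 + 30·3 + 20·0 + 26·2 + 26·0 = 220
A: 26·4 + 37·3 + 30·4 + 20·4 + 26·3 + 26·2 = 545
B: 26·1 + 37·4 + 30·0 + 20·2 + 26·4 + 26·3 = 396
C: 26·2 + 37·2 + 30·1 + 20·3 + 26·0 + 26·4 = 320
D: 26·0 + 37·1 + 30·2 + 20·1 + 26·1 + 26·1 = 169
A has the highest Borda score (545).

A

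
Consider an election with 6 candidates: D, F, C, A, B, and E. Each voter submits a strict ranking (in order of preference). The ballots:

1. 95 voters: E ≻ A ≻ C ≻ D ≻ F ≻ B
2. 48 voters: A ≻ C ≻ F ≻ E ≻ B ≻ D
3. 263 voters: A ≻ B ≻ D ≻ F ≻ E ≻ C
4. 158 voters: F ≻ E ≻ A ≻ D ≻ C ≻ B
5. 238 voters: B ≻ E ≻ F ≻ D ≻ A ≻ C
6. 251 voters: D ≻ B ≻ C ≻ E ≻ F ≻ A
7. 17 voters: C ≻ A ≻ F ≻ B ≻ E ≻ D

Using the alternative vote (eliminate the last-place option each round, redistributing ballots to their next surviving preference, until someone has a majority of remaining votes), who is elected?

A

Round 1: D 251, F 158, C 17, A 311, B 238, E 95. Eliminate C.
Round 2: D 251, F 158, A 328, B 238, E 95. Eliminate E.
Round 3: D 251, F 158, A 423, B 238. Eliminate F.
Round 4: D 251, A 581, B 238. A has a majority.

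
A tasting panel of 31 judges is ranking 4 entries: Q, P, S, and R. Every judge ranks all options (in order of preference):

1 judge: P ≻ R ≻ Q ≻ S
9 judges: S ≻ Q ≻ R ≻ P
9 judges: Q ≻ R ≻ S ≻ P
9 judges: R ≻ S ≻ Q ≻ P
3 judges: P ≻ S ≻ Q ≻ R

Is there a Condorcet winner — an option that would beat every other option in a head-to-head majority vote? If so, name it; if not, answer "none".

Checking pairwise contests:
S beats Q 21–10.
Q beats P 27–4.
R beats S 19–12.
Q beats R 21–10.
Every option loses at least one head-to-head, so there is no Condorcet winner.

none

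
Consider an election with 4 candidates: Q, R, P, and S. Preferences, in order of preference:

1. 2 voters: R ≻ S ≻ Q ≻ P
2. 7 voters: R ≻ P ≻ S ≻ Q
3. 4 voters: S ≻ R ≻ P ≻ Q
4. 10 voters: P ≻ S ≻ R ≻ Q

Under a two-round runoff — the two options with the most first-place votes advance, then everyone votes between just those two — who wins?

Round 1 first-place votes: Q 0, R 9, P 10, S 4.
P and R advance.
Runoff: P is preferred to R by 10 voters; R by 13.
R wins the runoff.

R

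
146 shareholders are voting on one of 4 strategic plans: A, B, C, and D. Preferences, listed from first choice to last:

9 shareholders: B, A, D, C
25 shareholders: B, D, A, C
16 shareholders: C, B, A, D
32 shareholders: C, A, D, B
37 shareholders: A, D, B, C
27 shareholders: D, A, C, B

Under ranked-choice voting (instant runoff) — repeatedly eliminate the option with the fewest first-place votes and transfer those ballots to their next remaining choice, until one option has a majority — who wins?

A

Round 1: A 37, B 34, C 48, D 27. Eliminate D.
Round 2: A 64, B 34, C 48. Eliminate B.
Round 3: A 98, C 48. A has a majority.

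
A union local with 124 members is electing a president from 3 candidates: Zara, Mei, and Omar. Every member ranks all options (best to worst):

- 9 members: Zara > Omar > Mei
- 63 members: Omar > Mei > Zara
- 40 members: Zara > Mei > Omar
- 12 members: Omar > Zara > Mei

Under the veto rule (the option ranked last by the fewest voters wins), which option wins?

Mei

Last-place votes: Zara 63, Mei 21, Omar 40.
Mei is ranked last by the fewest voters, so Mei wins.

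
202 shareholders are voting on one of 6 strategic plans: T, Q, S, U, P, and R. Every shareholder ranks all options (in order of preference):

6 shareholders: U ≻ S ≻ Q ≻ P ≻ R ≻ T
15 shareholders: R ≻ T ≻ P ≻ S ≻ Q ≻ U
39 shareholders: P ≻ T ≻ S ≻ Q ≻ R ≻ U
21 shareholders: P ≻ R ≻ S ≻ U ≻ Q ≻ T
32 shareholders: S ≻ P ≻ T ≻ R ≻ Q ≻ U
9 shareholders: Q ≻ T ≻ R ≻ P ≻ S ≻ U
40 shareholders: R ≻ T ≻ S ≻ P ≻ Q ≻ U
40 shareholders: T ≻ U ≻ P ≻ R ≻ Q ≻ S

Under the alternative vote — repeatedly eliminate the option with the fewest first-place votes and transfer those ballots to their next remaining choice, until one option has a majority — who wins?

Round 1: T 40, Q 9, S 32, U 6, P 60, R 55. Eliminate U.
Round 2: T 40, Q 9, S 38, P 60, R 55. Eliminate Q.
Round 3: T 49, S 38, P 60, R 55. Eliminate S.
Round 4: T 49, P 98, R 55. Eliminate T.
Round 5: P 138, R 64. P has a majority.

P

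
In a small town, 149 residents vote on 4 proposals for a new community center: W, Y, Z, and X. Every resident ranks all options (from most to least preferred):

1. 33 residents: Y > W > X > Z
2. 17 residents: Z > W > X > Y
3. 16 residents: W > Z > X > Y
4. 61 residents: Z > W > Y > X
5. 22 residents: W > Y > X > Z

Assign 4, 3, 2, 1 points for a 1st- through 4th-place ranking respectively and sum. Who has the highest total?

W

W: 33·3 + 17·3 + 16·4 + 61·3 + 22·4 = 485
Y: 33·4 + 17·1 + 16·1 + 61·2 + 22·3 = 353
Z: 33·1 + 17·4 + 16·3 + 61·4 + 22·1 = 415
X: 33·2 + 17·2 + 16·2 + 61·1 + 22·2 = 237
W has the highest Borda score (485).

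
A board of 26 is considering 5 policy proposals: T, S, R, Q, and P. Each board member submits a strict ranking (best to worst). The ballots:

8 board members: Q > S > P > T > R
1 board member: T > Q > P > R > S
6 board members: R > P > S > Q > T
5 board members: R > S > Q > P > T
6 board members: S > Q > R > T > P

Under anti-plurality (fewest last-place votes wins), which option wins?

Q

Last-place votes: T 11, S 1, R 8, Q 0, P 6.
Q is ranked last by the fewest voters, so Q wins.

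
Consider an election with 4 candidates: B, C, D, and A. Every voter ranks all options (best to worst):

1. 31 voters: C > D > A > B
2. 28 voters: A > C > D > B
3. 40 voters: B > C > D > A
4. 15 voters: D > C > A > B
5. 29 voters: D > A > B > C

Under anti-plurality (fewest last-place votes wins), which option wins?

D

Last-place votes: B 74, C 29, D 0, A 40.
D is ranked last by the fewest voters, so D wins.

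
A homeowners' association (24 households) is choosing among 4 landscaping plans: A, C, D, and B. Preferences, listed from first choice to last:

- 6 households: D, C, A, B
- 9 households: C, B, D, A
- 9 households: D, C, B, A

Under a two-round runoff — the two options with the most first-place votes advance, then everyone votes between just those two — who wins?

Round 1 first-place votes: A 0, C 9, D 15, B 0.
D and C advance.
Runoff: D is preferred to C by 15 voters; C by 9.
D wins the runoff.

D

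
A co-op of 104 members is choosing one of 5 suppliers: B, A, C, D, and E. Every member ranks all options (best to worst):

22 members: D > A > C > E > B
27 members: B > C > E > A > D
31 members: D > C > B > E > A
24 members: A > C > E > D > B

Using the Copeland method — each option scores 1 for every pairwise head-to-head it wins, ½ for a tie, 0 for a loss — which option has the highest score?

D

B: beats A and E; loses to C and D → score 2.
A: loses to B, C, D, and E → score 0.
C: beats B, A, and E; loses to D → score 3.
D: beats B, A, C, and E → score 4.
E: beats A; loses to B, C, and D → score 1.
D has the best pairwise record.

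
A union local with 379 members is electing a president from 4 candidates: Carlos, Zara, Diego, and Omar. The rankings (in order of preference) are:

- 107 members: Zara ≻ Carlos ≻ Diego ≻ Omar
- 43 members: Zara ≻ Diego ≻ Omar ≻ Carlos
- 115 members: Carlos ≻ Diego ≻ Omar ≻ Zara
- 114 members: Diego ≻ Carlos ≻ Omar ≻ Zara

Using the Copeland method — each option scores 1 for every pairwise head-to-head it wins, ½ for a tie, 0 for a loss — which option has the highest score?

Carlos

Carlos: beats Zara, Diego, and Omar → score 3.
Zara: loses to Carlos, Diego, and Omar → score 0.
Diego: beats Zara and Omar; loses to Carlos → score 2.
Omar: beats Zara; loses to Carlos and Diego → score 1.
Carlos has the best pairwise record.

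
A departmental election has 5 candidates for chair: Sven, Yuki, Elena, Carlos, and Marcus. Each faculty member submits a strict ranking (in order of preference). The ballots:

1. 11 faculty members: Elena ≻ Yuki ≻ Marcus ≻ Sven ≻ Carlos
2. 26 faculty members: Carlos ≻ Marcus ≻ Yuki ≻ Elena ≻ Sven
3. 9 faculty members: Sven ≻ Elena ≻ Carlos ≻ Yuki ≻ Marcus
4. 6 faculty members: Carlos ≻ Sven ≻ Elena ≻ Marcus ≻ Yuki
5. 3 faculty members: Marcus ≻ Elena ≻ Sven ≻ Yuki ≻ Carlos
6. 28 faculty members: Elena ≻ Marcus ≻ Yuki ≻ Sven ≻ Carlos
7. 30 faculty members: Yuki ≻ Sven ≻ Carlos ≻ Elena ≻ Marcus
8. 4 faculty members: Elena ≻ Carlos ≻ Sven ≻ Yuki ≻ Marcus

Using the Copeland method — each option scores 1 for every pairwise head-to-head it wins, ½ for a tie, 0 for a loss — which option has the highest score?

Sven: beats Carlos; loses to Yuki, Elena, and Marcus → score 1.
Yuki: beats Sven and Carlos; loses to Elena and Marcus → score 2.
Elena: beats Sven, Yuki, and Marcus; loses to Carlos → score 3.
Carlos: beats Elena and Marcus; loses to Sven and Yuki → score 2.
Marcus: beats Sven and Yuki; loses to Elena and Carlos → score 2.
Elena has the best pairwise record.

Elena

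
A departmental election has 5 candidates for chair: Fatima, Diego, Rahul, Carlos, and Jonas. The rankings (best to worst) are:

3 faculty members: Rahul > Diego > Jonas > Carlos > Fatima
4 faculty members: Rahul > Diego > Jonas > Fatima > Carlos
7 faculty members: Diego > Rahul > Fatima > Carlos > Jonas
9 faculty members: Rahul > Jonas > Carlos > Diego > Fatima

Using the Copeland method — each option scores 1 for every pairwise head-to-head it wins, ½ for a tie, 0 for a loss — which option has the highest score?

Rahul

Fatima: loses to Diego, Rahul, Carlos, and Jonas → score 0.
Diego: beats Fatima, Carlos, and Jonas; loses to Rahul → score 3.
Rahul: beats Fatima, Diego, Carlos, and Jonas → score 4.
Carlos: beats Fatima; loses to Diego, Rahul, and Jonas → score 1.
Jonas: beats Fatima and Carlos; loses to Diego and Rahul → score 2.
Rahul has the best pairwise record.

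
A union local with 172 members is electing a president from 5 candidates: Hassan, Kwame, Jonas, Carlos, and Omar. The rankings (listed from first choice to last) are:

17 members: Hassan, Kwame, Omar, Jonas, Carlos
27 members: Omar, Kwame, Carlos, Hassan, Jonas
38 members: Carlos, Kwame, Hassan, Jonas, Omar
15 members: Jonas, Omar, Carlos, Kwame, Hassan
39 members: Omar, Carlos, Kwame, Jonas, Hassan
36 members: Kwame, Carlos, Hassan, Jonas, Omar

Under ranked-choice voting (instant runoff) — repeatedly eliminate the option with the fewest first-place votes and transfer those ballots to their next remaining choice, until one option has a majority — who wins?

Round 1: Hassan 17, Kwame 36, Jonas 15, Carlos 38, Omar 66. Eliminate Jonas.
Round 2: Hassan 17, Kwame 36, Carlos 38, Omar 81. Eliminate Hassan.
Round 3: Kwame 53, Carlos 38, Omar 81. Eliminate Carlos.
Round 4: Kwame 91, Omar 81. Kwame has a majority.

Kwame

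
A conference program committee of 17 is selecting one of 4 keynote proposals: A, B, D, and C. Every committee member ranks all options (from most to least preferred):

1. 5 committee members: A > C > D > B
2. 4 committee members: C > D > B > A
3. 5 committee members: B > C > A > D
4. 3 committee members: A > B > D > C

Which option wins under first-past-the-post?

A

First-place votes: A 8, B 5, D 0, C 4.
A has the most first-place votes.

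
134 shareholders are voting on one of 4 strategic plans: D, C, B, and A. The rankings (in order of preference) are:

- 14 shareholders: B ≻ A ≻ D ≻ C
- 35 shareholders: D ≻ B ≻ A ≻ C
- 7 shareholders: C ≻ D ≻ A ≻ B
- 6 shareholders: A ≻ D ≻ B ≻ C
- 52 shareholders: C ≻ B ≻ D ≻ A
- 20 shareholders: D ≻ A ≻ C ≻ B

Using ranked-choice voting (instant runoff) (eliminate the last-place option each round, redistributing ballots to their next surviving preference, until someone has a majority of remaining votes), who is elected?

Round 1: D 55, C 59, B 14, A 6. Eliminate A.
Round 2: D 61, C 59, B 14. Eliminate B.
Round 3: D 75, C 59. D has a majority.

D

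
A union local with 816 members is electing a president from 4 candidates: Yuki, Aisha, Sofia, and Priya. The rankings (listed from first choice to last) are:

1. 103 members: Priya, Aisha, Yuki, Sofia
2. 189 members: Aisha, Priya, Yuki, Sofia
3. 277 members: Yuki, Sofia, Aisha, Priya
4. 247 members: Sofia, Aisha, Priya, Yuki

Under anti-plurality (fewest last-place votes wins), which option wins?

Aisha

Last-place votes: Yuki 247, Aisha 0, Sofia 292, Priya 277.
Aisha is ranked last by the fewest voters, so Aisha wins.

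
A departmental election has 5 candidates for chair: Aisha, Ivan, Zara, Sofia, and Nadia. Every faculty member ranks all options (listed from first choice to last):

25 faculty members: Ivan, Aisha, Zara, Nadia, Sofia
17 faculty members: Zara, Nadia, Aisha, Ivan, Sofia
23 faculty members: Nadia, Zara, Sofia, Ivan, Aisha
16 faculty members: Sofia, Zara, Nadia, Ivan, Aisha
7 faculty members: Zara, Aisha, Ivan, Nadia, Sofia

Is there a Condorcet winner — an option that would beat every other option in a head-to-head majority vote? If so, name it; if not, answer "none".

Zara vs Aisha: 63–25 for Zara.
Zara vs Ivan: 63–25 for Zara.
Zara vs Sofia: 72–16 for Zara.
Zara vs Nadia: 65–23 for Zara.
Zara beats every other option head-to-head.

Zara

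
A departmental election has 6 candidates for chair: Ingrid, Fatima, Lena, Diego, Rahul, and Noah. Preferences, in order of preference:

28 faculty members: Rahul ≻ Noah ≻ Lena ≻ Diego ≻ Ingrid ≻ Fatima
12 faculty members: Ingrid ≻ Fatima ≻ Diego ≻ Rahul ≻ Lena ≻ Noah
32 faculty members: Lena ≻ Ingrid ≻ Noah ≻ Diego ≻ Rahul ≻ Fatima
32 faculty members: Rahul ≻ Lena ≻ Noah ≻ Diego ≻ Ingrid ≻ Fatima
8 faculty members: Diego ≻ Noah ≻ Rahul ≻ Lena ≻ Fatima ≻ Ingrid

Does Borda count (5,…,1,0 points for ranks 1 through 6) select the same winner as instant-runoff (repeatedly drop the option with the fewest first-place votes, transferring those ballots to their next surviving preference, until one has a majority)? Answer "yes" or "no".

no

Borda — scores: Ingrid 248, Fatima 56, Lena 400, Diego 260, Rahul 380, Noah 336. Winner: Lena.
Instant-runoff — R1 Ingrid 12, Fatima 0, Lena 32, Diego 8, Rahul 60, Noah 0 (Rahul winner). Winner: Rahul.
The two methods disagree.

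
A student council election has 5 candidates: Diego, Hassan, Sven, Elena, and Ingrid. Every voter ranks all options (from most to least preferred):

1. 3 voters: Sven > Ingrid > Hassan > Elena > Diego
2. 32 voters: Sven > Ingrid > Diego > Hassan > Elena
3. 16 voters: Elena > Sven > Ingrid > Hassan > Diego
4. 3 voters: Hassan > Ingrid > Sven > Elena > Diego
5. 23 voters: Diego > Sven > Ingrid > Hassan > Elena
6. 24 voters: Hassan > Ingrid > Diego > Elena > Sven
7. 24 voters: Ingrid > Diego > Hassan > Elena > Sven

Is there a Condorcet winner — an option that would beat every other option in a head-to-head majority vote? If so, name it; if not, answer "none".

none

Checking pairwise contests:
Ingrid beats Diego 102–23.
Diego beats Hassan 79–46.
Diego beats Sven 71–54.
Diego beats Elena 103–22.
Sven beats Ingrid 74–51.
Every option loses at least one head-to-head, so there is no Condorcet winner.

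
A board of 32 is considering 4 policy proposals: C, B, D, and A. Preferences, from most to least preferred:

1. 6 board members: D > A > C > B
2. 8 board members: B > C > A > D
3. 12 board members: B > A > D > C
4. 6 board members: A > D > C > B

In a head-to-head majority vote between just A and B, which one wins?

Voters preferring A to B: 12; preferring B to A: 20.
B wins the head-to-head.

B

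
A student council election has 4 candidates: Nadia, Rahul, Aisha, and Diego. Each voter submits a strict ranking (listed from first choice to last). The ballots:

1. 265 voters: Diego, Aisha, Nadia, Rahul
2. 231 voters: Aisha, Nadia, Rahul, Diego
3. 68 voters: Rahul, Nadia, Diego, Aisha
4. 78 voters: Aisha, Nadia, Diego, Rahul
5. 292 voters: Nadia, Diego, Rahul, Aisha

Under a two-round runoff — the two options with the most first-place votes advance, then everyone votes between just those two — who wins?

Aisha

Round 1 first-place votes: Nadia 292, Rahul 68, Aisha 309, Diego 265.
Aisha and Nadia advance.
Runoff: Aisha is preferred to Nadia by 574 voters; Nadia by 360.
Aisha wins the runoff.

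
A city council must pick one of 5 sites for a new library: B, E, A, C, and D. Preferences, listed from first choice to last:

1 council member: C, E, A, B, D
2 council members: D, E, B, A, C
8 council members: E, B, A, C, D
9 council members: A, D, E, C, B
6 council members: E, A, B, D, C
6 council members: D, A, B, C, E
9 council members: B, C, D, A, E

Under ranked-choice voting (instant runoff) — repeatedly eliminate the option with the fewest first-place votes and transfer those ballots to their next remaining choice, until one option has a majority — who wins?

A

Round 1: B 9, E 14, A 9, C 1, D 8. Eliminate C.
Round 2: B 9, E 15, A 9, D 8. Eliminate D.
Round 3: B 9, E 17, A 15. Eliminate B.
Round 4: E 17, A 24. A has a majority.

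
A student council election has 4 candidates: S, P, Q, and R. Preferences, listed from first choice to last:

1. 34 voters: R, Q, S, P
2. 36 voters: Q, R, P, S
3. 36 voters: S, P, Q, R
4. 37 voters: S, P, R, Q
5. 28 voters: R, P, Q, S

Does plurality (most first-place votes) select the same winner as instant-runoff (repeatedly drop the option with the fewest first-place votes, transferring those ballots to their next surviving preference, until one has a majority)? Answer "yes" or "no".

Plurality — first-place votes: S 73, P 0, Q 36, R 62. Winner: S.
Instant-runoff — R1 S 73, P 0, Q 36, R 62 (P out); R2 S 73, Q 36, R 62 (Q out); R3 S 73, R 98 (R winner). Winner: R.
The two methods disagree.

no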